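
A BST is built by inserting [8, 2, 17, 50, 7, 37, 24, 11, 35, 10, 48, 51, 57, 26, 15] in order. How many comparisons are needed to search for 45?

Search path for 45: 8 -> 17 -> 50 -> 37 -> 48
Found: False
Comparisons: 5


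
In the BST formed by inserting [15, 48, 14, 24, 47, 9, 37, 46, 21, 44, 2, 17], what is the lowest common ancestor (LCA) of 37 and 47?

Tree insertion order: [15, 48, 14, 24, 47, 9, 37, 46, 21, 44, 2, 17]
Tree (level-order array): [15, 14, 48, 9, None, 24, None, 2, None, 21, 47, None, None, 17, None, 37, None, None, None, None, 46, 44]
In a BST, the LCA of p=37, q=47 is the first node v on the
root-to-leaf path with p <= v <= q (go left if both < v, right if both > v).
Walk from root:
  at 15: both 37 and 47 > 15, go right
  at 48: both 37 and 47 < 48, go left
  at 24: both 37 and 47 > 24, go right
  at 47: 37 <= 47 <= 47, this is the LCA
LCA = 47


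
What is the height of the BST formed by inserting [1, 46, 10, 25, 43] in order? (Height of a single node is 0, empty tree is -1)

Insertion order: [1, 46, 10, 25, 43]
Tree (level-order array): [1, None, 46, 10, None, None, 25, None, 43]
Compute height bottom-up (empty subtree = -1):
  height(43) = 1 + max(-1, -1) = 0
  height(25) = 1 + max(-1, 0) = 1
  height(10) = 1 + max(-1, 1) = 2
  height(46) = 1 + max(2, -1) = 3
  height(1) = 1 + max(-1, 3) = 4
Height = 4


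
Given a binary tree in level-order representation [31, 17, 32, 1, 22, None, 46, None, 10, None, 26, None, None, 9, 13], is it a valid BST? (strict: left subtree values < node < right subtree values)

Level-order array: [31, 17, 32, 1, 22, None, 46, None, 10, None, 26, None, None, 9, 13]
Validate using subtree bounds (lo, hi): at each node, require lo < value < hi,
then recurse left with hi=value and right with lo=value.
Preorder trace (stopping at first violation):
  at node 31 with bounds (-inf, +inf): OK
  at node 17 with bounds (-inf, 31): OK
  at node 1 with bounds (-inf, 17): OK
  at node 10 with bounds (1, 17): OK
  at node 9 with bounds (1, 10): OK
  at node 13 with bounds (10, 17): OK
  at node 22 with bounds (17, 31): OK
  at node 26 with bounds (22, 31): OK
  at node 32 with bounds (31, +inf): OK
  at node 46 with bounds (32, +inf): OK
No violation found at any node.
Result: Valid BST


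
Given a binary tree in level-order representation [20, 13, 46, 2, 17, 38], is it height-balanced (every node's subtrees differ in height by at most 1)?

Tree (level-order array): [20, 13, 46, 2, 17, 38]
Definition: a tree is height-balanced if, at every node, |h(left) - h(right)| <= 1 (empty subtree has height -1).
Bottom-up per-node check:
  node 2: h_left=-1, h_right=-1, diff=0 [OK], height=0
  node 17: h_left=-1, h_right=-1, diff=0 [OK], height=0
  node 13: h_left=0, h_right=0, diff=0 [OK], height=1
  node 38: h_left=-1, h_right=-1, diff=0 [OK], height=0
  node 46: h_left=0, h_right=-1, diff=1 [OK], height=1
  node 20: h_left=1, h_right=1, diff=0 [OK], height=2
All nodes satisfy the balance condition.
Result: Balanced


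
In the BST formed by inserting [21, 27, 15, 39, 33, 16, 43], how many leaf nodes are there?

Tree built from: [21, 27, 15, 39, 33, 16, 43]
Tree (level-order array): [21, 15, 27, None, 16, None, 39, None, None, 33, 43]
Rule: A leaf has 0 children.
Per-node child counts:
  node 21: 2 child(ren)
  node 15: 1 child(ren)
  node 16: 0 child(ren)
  node 27: 1 child(ren)
  node 39: 2 child(ren)
  node 33: 0 child(ren)
  node 43: 0 child(ren)
Matching nodes: [16, 33, 43]
Count of leaf nodes: 3


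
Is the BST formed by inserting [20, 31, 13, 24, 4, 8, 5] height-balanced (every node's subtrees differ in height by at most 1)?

Tree (level-order array): [20, 13, 31, 4, None, 24, None, None, 8, None, None, 5]
Definition: a tree is height-balanced if, at every node, |h(left) - h(right)| <= 1 (empty subtree has height -1).
Bottom-up per-node check:
  node 5: h_left=-1, h_right=-1, diff=0 [OK], height=0
  node 8: h_left=0, h_right=-1, diff=1 [OK], height=1
  node 4: h_left=-1, h_right=1, diff=2 [FAIL (|-1-1|=2 > 1)], height=2
  node 13: h_left=2, h_right=-1, diff=3 [FAIL (|2--1|=3 > 1)], height=3
  node 24: h_left=-1, h_right=-1, diff=0 [OK], height=0
  node 31: h_left=0, h_right=-1, diff=1 [OK], height=1
  node 20: h_left=3, h_right=1, diff=2 [FAIL (|3-1|=2 > 1)], height=4
Node 4 violates the condition: |-1 - 1| = 2 > 1.
Result: Not balanced


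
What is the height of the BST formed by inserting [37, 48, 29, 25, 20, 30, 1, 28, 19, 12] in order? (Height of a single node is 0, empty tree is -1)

Insertion order: [37, 48, 29, 25, 20, 30, 1, 28, 19, 12]
Tree (level-order array): [37, 29, 48, 25, 30, None, None, 20, 28, None, None, 1, None, None, None, None, 19, 12]
Compute height bottom-up (empty subtree = -1):
  height(12) = 1 + max(-1, -1) = 0
  height(19) = 1 + max(0, -1) = 1
  height(1) = 1 + max(-1, 1) = 2
  height(20) = 1 + max(2, -1) = 3
  height(28) = 1 + max(-1, -1) = 0
  height(25) = 1 + max(3, 0) = 4
  height(30) = 1 + max(-1, -1) = 0
  height(29) = 1 + max(4, 0) = 5
  height(48) = 1 + max(-1, -1) = 0
  height(37) = 1 + max(5, 0) = 6
Height = 6


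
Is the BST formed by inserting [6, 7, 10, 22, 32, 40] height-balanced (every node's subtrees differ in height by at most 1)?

Tree (level-order array): [6, None, 7, None, 10, None, 22, None, 32, None, 40]
Definition: a tree is height-balanced if, at every node, |h(left) - h(right)| <= 1 (empty subtree has height -1).
Bottom-up per-node check:
  node 40: h_left=-1, h_right=-1, diff=0 [OK], height=0
  node 32: h_left=-1, h_right=0, diff=1 [OK], height=1
  node 22: h_left=-1, h_right=1, diff=2 [FAIL (|-1-1|=2 > 1)], height=2
  node 10: h_left=-1, h_right=2, diff=3 [FAIL (|-1-2|=3 > 1)], height=3
  node 7: h_left=-1, h_right=3, diff=4 [FAIL (|-1-3|=4 > 1)], height=4
  node 6: h_left=-1, h_right=4, diff=5 [FAIL (|-1-4|=5 > 1)], height=5
Node 22 violates the condition: |-1 - 1| = 2 > 1.
Result: Not balanced


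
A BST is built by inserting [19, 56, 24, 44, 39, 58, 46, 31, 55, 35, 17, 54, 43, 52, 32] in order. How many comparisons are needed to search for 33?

Search path for 33: 19 -> 56 -> 24 -> 44 -> 39 -> 31 -> 35 -> 32
Found: False
Comparisons: 8


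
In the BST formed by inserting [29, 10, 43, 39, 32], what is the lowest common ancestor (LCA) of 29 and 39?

Tree insertion order: [29, 10, 43, 39, 32]
Tree (level-order array): [29, 10, 43, None, None, 39, None, 32]
In a BST, the LCA of p=29, q=39 is the first node v on the
root-to-leaf path with p <= v <= q (go left if both < v, right if both > v).
Walk from root:
  at 29: 29 <= 29 <= 39, this is the LCA
LCA = 29


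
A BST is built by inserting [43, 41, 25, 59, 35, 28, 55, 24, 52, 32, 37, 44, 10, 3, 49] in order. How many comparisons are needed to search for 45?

Search path for 45: 43 -> 59 -> 55 -> 52 -> 44 -> 49
Found: False
Comparisons: 6


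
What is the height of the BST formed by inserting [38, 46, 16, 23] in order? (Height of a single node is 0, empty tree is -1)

Insertion order: [38, 46, 16, 23]
Tree (level-order array): [38, 16, 46, None, 23]
Compute height bottom-up (empty subtree = -1):
  height(23) = 1 + max(-1, -1) = 0
  height(16) = 1 + max(-1, 0) = 1
  height(46) = 1 + max(-1, -1) = 0
  height(38) = 1 + max(1, 0) = 2
Height = 2


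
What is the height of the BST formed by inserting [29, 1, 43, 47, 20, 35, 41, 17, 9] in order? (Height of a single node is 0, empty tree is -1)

Insertion order: [29, 1, 43, 47, 20, 35, 41, 17, 9]
Tree (level-order array): [29, 1, 43, None, 20, 35, 47, 17, None, None, 41, None, None, 9]
Compute height bottom-up (empty subtree = -1):
  height(9) = 1 + max(-1, -1) = 0
  height(17) = 1 + max(0, -1) = 1
  height(20) = 1 + max(1, -1) = 2
  height(1) = 1 + max(-1, 2) = 3
  height(41) = 1 + max(-1, -1) = 0
  height(35) = 1 + max(-1, 0) = 1
  height(47) = 1 + max(-1, -1) = 0
  height(43) = 1 + max(1, 0) = 2
  height(29) = 1 + max(3, 2) = 4
Height = 4


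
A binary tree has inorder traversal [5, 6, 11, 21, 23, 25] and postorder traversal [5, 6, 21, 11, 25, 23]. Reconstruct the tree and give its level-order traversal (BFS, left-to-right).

Inorder:   [5, 6, 11, 21, 23, 25]
Postorder: [5, 6, 21, 11, 25, 23]
Algorithm: postorder visits root last, so walk postorder right-to-left;
each value is the root of the current inorder slice — split it at that
value, recurse on the right subtree first, then the left.
Recursive splits:
  root=23; inorder splits into left=[5, 6, 11, 21], right=[25]
  root=25; inorder splits into left=[], right=[]
  root=11; inorder splits into left=[5, 6], right=[21]
  root=21; inorder splits into left=[], right=[]
  root=6; inorder splits into left=[5], right=[]
  root=5; inorder splits into left=[], right=[]
Reconstructed level-order: [23, 11, 25, 6, 21, 5]


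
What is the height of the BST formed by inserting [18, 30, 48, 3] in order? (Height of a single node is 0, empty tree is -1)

Insertion order: [18, 30, 48, 3]
Tree (level-order array): [18, 3, 30, None, None, None, 48]
Compute height bottom-up (empty subtree = -1):
  height(3) = 1 + max(-1, -1) = 0
  height(48) = 1 + max(-1, -1) = 0
  height(30) = 1 + max(-1, 0) = 1
  height(18) = 1 + max(0, 1) = 2
Height = 2


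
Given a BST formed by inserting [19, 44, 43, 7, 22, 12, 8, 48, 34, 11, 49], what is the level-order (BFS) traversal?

Tree insertion order: [19, 44, 43, 7, 22, 12, 8, 48, 34, 11, 49]
Tree (level-order array): [19, 7, 44, None, 12, 43, 48, 8, None, 22, None, None, 49, None, 11, None, 34]
BFS from the root, enqueuing left then right child of each popped node:
  queue [19] -> pop 19, enqueue [7, 44], visited so far: [19]
  queue [7, 44] -> pop 7, enqueue [12], visited so far: [19, 7]
  queue [44, 12] -> pop 44, enqueue [43, 48], visited so far: [19, 7, 44]
  queue [12, 43, 48] -> pop 12, enqueue [8], visited so far: [19, 7, 44, 12]
  queue [43, 48, 8] -> pop 43, enqueue [22], visited so far: [19, 7, 44, 12, 43]
  queue [48, 8, 22] -> pop 48, enqueue [49], visited so far: [19, 7, 44, 12, 43, 48]
  queue [8, 22, 49] -> pop 8, enqueue [11], visited so far: [19, 7, 44, 12, 43, 48, 8]
  queue [22, 49, 11] -> pop 22, enqueue [34], visited so far: [19, 7, 44, 12, 43, 48, 8, 22]
  queue [49, 11, 34] -> pop 49, enqueue [none], visited so far: [19, 7, 44, 12, 43, 48, 8, 22, 49]
  queue [11, 34] -> pop 11, enqueue [none], visited so far: [19, 7, 44, 12, 43, 48, 8, 22, 49, 11]
  queue [34] -> pop 34, enqueue [none], visited so far: [19, 7, 44, 12, 43, 48, 8, 22, 49, 11, 34]
Result: [19, 7, 44, 12, 43, 48, 8, 22, 49, 11, 34]


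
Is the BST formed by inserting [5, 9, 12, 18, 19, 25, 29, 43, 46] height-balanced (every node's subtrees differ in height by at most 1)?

Tree (level-order array): [5, None, 9, None, 12, None, 18, None, 19, None, 25, None, 29, None, 43, None, 46]
Definition: a tree is height-balanced if, at every node, |h(left) - h(right)| <= 1 (empty subtree has height -1).
Bottom-up per-node check:
  node 46: h_left=-1, h_right=-1, diff=0 [OK], height=0
  node 43: h_left=-1, h_right=0, diff=1 [OK], height=1
  node 29: h_left=-1, h_right=1, diff=2 [FAIL (|-1-1|=2 > 1)], height=2
  node 25: h_left=-1, h_right=2, diff=3 [FAIL (|-1-2|=3 > 1)], height=3
  node 19: h_left=-1, h_right=3, diff=4 [FAIL (|-1-3|=4 > 1)], height=4
  node 18: h_left=-1, h_right=4, diff=5 [FAIL (|-1-4|=5 > 1)], height=5
  node 12: h_left=-1, h_right=5, diff=6 [FAIL (|-1-5|=6 > 1)], height=6
  node 9: h_left=-1, h_right=6, diff=7 [FAIL (|-1-6|=7 > 1)], height=7
  node 5: h_left=-1, h_right=7, diff=8 [FAIL (|-1-7|=8 > 1)], height=8
Node 29 violates the condition: |-1 - 1| = 2 > 1.
Result: Not balanced


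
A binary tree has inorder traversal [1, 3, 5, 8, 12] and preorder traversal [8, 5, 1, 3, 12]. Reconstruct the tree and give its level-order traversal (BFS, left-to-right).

Inorder:  [1, 3, 5, 8, 12]
Preorder: [8, 5, 1, 3, 12]
Algorithm: preorder visits root first, so consume preorder in order;
for each root, split the current inorder slice at that value into
left-subtree inorder and right-subtree inorder, then recurse.
Recursive splits:
  root=8; inorder splits into left=[1, 3, 5], right=[12]
  root=5; inorder splits into left=[1, 3], right=[]
  root=1; inorder splits into left=[], right=[3]
  root=3; inorder splits into left=[], right=[]
  root=12; inorder splits into left=[], right=[]
Reconstructed level-order: [8, 5, 12, 1, 3]


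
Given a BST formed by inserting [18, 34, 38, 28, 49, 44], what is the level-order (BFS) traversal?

Tree insertion order: [18, 34, 38, 28, 49, 44]
Tree (level-order array): [18, None, 34, 28, 38, None, None, None, 49, 44]
BFS from the root, enqueuing left then right child of each popped node:
  queue [18] -> pop 18, enqueue [34], visited so far: [18]
  queue [34] -> pop 34, enqueue [28, 38], visited so far: [18, 34]
  queue [28, 38] -> pop 28, enqueue [none], visited so far: [18, 34, 28]
  queue [38] -> pop 38, enqueue [49], visited so far: [18, 34, 28, 38]
  queue [49] -> pop 49, enqueue [44], visited so far: [18, 34, 28, 38, 49]
  queue [44] -> pop 44, enqueue [none], visited so far: [18, 34, 28, 38, 49, 44]
Result: [18, 34, 28, 38, 49, 44]


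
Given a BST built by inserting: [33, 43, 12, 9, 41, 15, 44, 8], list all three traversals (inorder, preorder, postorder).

Tree insertion order: [33, 43, 12, 9, 41, 15, 44, 8]
Tree (level-order array): [33, 12, 43, 9, 15, 41, 44, 8]
Inorder (L, root, R): [8, 9, 12, 15, 33, 41, 43, 44]
Preorder (root, L, R): [33, 12, 9, 8, 15, 43, 41, 44]
Postorder (L, R, root): [8, 9, 15, 12, 41, 44, 43, 33]


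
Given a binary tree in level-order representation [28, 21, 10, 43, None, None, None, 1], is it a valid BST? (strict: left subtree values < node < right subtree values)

Level-order array: [28, 21, 10, 43, None, None, None, 1]
Validate using subtree bounds (lo, hi): at each node, require lo < value < hi,
then recurse left with hi=value and right with lo=value.
Preorder trace (stopping at first violation):
  at node 28 with bounds (-inf, +inf): OK
  at node 21 with bounds (-inf, 28): OK
  at node 43 with bounds (-inf, 21): VIOLATION
Node 43 violates its bound: not (-inf < 43 < 21).
Result: Not a valid BST


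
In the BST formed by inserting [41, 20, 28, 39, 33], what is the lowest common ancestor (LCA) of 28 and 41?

Tree insertion order: [41, 20, 28, 39, 33]
Tree (level-order array): [41, 20, None, None, 28, None, 39, 33]
In a BST, the LCA of p=28, q=41 is the first node v on the
root-to-leaf path with p <= v <= q (go left if both < v, right if both > v).
Walk from root:
  at 41: 28 <= 41 <= 41, this is the LCA
LCA = 41


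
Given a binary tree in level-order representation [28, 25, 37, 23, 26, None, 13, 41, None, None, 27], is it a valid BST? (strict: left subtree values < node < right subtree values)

Level-order array: [28, 25, 37, 23, 26, None, 13, 41, None, None, 27]
Validate using subtree bounds (lo, hi): at each node, require lo < value < hi,
then recurse left with hi=value and right with lo=value.
Preorder trace (stopping at first violation):
  at node 28 with bounds (-inf, +inf): OK
  at node 25 with bounds (-inf, 28): OK
  at node 23 with bounds (-inf, 25): OK
  at node 41 with bounds (-inf, 23): VIOLATION
Node 41 violates its bound: not (-inf < 41 < 23).
Result: Not a valid BST


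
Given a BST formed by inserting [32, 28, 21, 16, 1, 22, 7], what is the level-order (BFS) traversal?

Tree insertion order: [32, 28, 21, 16, 1, 22, 7]
Tree (level-order array): [32, 28, None, 21, None, 16, 22, 1, None, None, None, None, 7]
BFS from the root, enqueuing left then right child of each popped node:
  queue [32] -> pop 32, enqueue [28], visited so far: [32]
  queue [28] -> pop 28, enqueue [21], visited so far: [32, 28]
  queue [21] -> pop 21, enqueue [16, 22], visited so far: [32, 28, 21]
  queue [16, 22] -> pop 16, enqueue [1], visited so far: [32, 28, 21, 16]
  queue [22, 1] -> pop 22, enqueue [none], visited so far: [32, 28, 21, 16, 22]
  queue [1] -> pop 1, enqueue [7], visited so far: [32, 28, 21, 16, 22, 1]
  queue [7] -> pop 7, enqueue [none], visited so far: [32, 28, 21, 16, 22, 1, 7]
Result: [32, 28, 21, 16, 22, 1, 7]


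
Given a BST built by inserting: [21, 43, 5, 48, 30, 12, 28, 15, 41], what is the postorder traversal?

Tree insertion order: [21, 43, 5, 48, 30, 12, 28, 15, 41]
Tree (level-order array): [21, 5, 43, None, 12, 30, 48, None, 15, 28, 41]
Postorder traversal: [15, 12, 5, 28, 41, 30, 48, 43, 21]


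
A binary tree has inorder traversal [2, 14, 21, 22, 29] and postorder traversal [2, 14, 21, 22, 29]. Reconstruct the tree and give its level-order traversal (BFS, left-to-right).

Inorder:   [2, 14, 21, 22, 29]
Postorder: [2, 14, 21, 22, 29]
Algorithm: postorder visits root last, so walk postorder right-to-left;
each value is the root of the current inorder slice — split it at that
value, recurse on the right subtree first, then the left.
Recursive splits:
  root=29; inorder splits into left=[2, 14, 21, 22], right=[]
  root=22; inorder splits into left=[2, 14, 21], right=[]
  root=21; inorder splits into left=[2, 14], right=[]
  root=14; inorder splits into left=[2], right=[]
  root=2; inorder splits into left=[], right=[]
Reconstructed level-order: [29, 22, 21, 14, 2]


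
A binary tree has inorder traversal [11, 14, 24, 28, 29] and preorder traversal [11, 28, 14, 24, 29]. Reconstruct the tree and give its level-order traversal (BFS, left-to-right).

Inorder:  [11, 14, 24, 28, 29]
Preorder: [11, 28, 14, 24, 29]
Algorithm: preorder visits root first, so consume preorder in order;
for each root, split the current inorder slice at that value into
left-subtree inorder and right-subtree inorder, then recurse.
Recursive splits:
  root=11; inorder splits into left=[], right=[14, 24, 28, 29]
  root=28; inorder splits into left=[14, 24], right=[29]
  root=14; inorder splits into left=[], right=[24]
  root=24; inorder splits into left=[], right=[]
  root=29; inorder splits into left=[], right=[]
Reconstructed level-order: [11, 28, 14, 29, 24]


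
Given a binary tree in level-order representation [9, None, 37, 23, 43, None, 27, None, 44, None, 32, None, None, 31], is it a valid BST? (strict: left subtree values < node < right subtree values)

Level-order array: [9, None, 37, 23, 43, None, 27, None, 44, None, 32, None, None, 31]
Validate using subtree bounds (lo, hi): at each node, require lo < value < hi,
then recurse left with hi=value and right with lo=value.
Preorder trace (stopping at first violation):
  at node 9 with bounds (-inf, +inf): OK
  at node 37 with bounds (9, +inf): OK
  at node 23 with bounds (9, 37): OK
  at node 27 with bounds (23, 37): OK
  at node 32 with bounds (27, 37): OK
  at node 31 with bounds (27, 32): OK
  at node 43 with bounds (37, +inf): OK
  at node 44 with bounds (43, +inf): OK
No violation found at any node.
Result: Valid BST


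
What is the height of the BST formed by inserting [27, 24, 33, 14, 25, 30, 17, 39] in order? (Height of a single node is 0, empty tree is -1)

Insertion order: [27, 24, 33, 14, 25, 30, 17, 39]
Tree (level-order array): [27, 24, 33, 14, 25, 30, 39, None, 17]
Compute height bottom-up (empty subtree = -1):
  height(17) = 1 + max(-1, -1) = 0
  height(14) = 1 + max(-1, 0) = 1
  height(25) = 1 + max(-1, -1) = 0
  height(24) = 1 + max(1, 0) = 2
  height(30) = 1 + max(-1, -1) = 0
  height(39) = 1 + max(-1, -1) = 0
  height(33) = 1 + max(0, 0) = 1
  height(27) = 1 + max(2, 1) = 3
Height = 3


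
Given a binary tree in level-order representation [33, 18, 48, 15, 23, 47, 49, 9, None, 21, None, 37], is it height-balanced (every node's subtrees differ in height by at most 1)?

Tree (level-order array): [33, 18, 48, 15, 23, 47, 49, 9, None, 21, None, 37]
Definition: a tree is height-balanced if, at every node, |h(left) - h(right)| <= 1 (empty subtree has height -1).
Bottom-up per-node check:
  node 9: h_left=-1, h_right=-1, diff=0 [OK], height=0
  node 15: h_left=0, h_right=-1, diff=1 [OK], height=1
  node 21: h_left=-1, h_right=-1, diff=0 [OK], height=0
  node 23: h_left=0, h_right=-1, diff=1 [OK], height=1
  node 18: h_left=1, h_right=1, diff=0 [OK], height=2
  node 37: h_left=-1, h_right=-1, diff=0 [OK], height=0
  node 47: h_left=0, h_right=-1, diff=1 [OK], height=1
  node 49: h_left=-1, h_right=-1, diff=0 [OK], height=0
  node 48: h_left=1, h_right=0, diff=1 [OK], height=2
  node 33: h_left=2, h_right=2, diff=0 [OK], height=3
All nodes satisfy the balance condition.
Result: Balanced


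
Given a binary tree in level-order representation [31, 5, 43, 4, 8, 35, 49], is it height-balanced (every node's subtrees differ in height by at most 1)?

Tree (level-order array): [31, 5, 43, 4, 8, 35, 49]
Definition: a tree is height-balanced if, at every node, |h(left) - h(right)| <= 1 (empty subtree has height -1).
Bottom-up per-node check:
  node 4: h_left=-1, h_right=-1, diff=0 [OK], height=0
  node 8: h_left=-1, h_right=-1, diff=0 [OK], height=0
  node 5: h_left=0, h_right=0, diff=0 [OK], height=1
  node 35: h_left=-1, h_right=-1, diff=0 [OK], height=0
  node 49: h_left=-1, h_right=-1, diff=0 [OK], height=0
  node 43: h_left=0, h_right=0, diff=0 [OK], height=1
  node 31: h_left=1, h_right=1, diff=0 [OK], height=2
All nodes satisfy the balance condition.
Result: Balanced


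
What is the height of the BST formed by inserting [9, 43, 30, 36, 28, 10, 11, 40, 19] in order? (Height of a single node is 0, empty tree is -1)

Insertion order: [9, 43, 30, 36, 28, 10, 11, 40, 19]
Tree (level-order array): [9, None, 43, 30, None, 28, 36, 10, None, None, 40, None, 11, None, None, None, 19]
Compute height bottom-up (empty subtree = -1):
  height(19) = 1 + max(-1, -1) = 0
  height(11) = 1 + max(-1, 0) = 1
  height(10) = 1 + max(-1, 1) = 2
  height(28) = 1 + max(2, -1) = 3
  height(40) = 1 + max(-1, -1) = 0
  height(36) = 1 + max(-1, 0) = 1
  height(30) = 1 + max(3, 1) = 4
  height(43) = 1 + max(4, -1) = 5
  height(9) = 1 + max(-1, 5) = 6
Height = 6


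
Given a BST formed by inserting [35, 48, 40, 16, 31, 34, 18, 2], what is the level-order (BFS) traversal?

Tree insertion order: [35, 48, 40, 16, 31, 34, 18, 2]
Tree (level-order array): [35, 16, 48, 2, 31, 40, None, None, None, 18, 34]
BFS from the root, enqueuing left then right child of each popped node:
  queue [35] -> pop 35, enqueue [16, 48], visited so far: [35]
  queue [16, 48] -> pop 16, enqueue [2, 31], visited so far: [35, 16]
  queue [48, 2, 31] -> pop 48, enqueue [40], visited so far: [35, 16, 48]
  queue [2, 31, 40] -> pop 2, enqueue [none], visited so far: [35, 16, 48, 2]
  queue [31, 40] -> pop 31, enqueue [18, 34], visited so far: [35, 16, 48, 2, 31]
  queue [40, 18, 34] -> pop 40, enqueue [none], visited so far: [35, 16, 48, 2, 31, 40]
  queue [18, 34] -> pop 18, enqueue [none], visited so far: [35, 16, 48, 2, 31, 40, 18]
  queue [34] -> pop 34, enqueue [none], visited so far: [35, 16, 48, 2, 31, 40, 18, 34]
Result: [35, 16, 48, 2, 31, 40, 18, 34]


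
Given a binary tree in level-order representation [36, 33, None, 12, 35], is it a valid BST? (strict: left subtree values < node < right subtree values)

Level-order array: [36, 33, None, 12, 35]
Validate using subtree bounds (lo, hi): at each node, require lo < value < hi,
then recurse left with hi=value and right with lo=value.
Preorder trace (stopping at first violation):
  at node 36 with bounds (-inf, +inf): OK
  at node 33 with bounds (-inf, 36): OK
  at node 12 with bounds (-inf, 33): OK
  at node 35 with bounds (33, 36): OK
No violation found at any node.
Result: Valid BST


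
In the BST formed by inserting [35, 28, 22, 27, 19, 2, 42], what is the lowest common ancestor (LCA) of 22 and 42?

Tree insertion order: [35, 28, 22, 27, 19, 2, 42]
Tree (level-order array): [35, 28, 42, 22, None, None, None, 19, 27, 2]
In a BST, the LCA of p=22, q=42 is the first node v on the
root-to-leaf path with p <= v <= q (go left if both < v, right if both > v).
Walk from root:
  at 35: 22 <= 35 <= 42, this is the LCA
LCA = 35


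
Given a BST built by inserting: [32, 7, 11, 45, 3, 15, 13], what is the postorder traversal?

Tree insertion order: [32, 7, 11, 45, 3, 15, 13]
Tree (level-order array): [32, 7, 45, 3, 11, None, None, None, None, None, 15, 13]
Postorder traversal: [3, 13, 15, 11, 7, 45, 32]


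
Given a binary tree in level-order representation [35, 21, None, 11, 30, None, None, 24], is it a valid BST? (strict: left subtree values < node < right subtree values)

Level-order array: [35, 21, None, 11, 30, None, None, 24]
Validate using subtree bounds (lo, hi): at each node, require lo < value < hi,
then recurse left with hi=value and right with lo=value.
Preorder trace (stopping at first violation):
  at node 35 with bounds (-inf, +inf): OK
  at node 21 with bounds (-inf, 35): OK
  at node 11 with bounds (-inf, 21): OK
  at node 30 with bounds (21, 35): OK
  at node 24 with bounds (21, 30): OK
No violation found at any node.
Result: Valid BST


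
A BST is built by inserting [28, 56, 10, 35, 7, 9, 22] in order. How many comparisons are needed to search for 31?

Search path for 31: 28 -> 56 -> 35
Found: False
Comparisons: 3


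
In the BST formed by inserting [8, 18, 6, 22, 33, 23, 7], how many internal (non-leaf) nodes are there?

Tree built from: [8, 18, 6, 22, 33, 23, 7]
Tree (level-order array): [8, 6, 18, None, 7, None, 22, None, None, None, 33, 23]
Rule: An internal node has at least one child.
Per-node child counts:
  node 8: 2 child(ren)
  node 6: 1 child(ren)
  node 7: 0 child(ren)
  node 18: 1 child(ren)
  node 22: 1 child(ren)
  node 33: 1 child(ren)
  node 23: 0 child(ren)
Matching nodes: [8, 6, 18, 22, 33]
Count of internal (non-leaf) nodes: 5


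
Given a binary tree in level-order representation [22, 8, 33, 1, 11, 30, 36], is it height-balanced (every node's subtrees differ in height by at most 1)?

Tree (level-order array): [22, 8, 33, 1, 11, 30, 36]
Definition: a tree is height-balanced if, at every node, |h(left) - h(right)| <= 1 (empty subtree has height -1).
Bottom-up per-node check:
  node 1: h_left=-1, h_right=-1, diff=0 [OK], height=0
  node 11: h_left=-1, h_right=-1, diff=0 [OK], height=0
  node 8: h_left=0, h_right=0, diff=0 [OK], height=1
  node 30: h_left=-1, h_right=-1, diff=0 [OK], height=0
  node 36: h_left=-1, h_right=-1, diff=0 [OK], height=0
  node 33: h_left=0, h_right=0, diff=0 [OK], height=1
  node 22: h_left=1, h_right=1, diff=0 [OK], height=2
All nodes satisfy the balance condition.
Result: Balanced


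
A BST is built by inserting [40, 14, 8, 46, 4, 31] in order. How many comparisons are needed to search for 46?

Search path for 46: 40 -> 46
Found: True
Comparisons: 2


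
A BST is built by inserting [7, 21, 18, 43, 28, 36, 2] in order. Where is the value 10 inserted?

Starting tree (level order): [7, 2, 21, None, None, 18, 43, None, None, 28, None, None, 36]
Insertion path: 7 -> 21 -> 18
Result: insert 10 as left child of 18
Final tree (level order): [7, 2, 21, None, None, 18, 43, 10, None, 28, None, None, None, None, 36]


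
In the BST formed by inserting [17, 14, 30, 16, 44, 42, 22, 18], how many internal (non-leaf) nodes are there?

Tree built from: [17, 14, 30, 16, 44, 42, 22, 18]
Tree (level-order array): [17, 14, 30, None, 16, 22, 44, None, None, 18, None, 42]
Rule: An internal node has at least one child.
Per-node child counts:
  node 17: 2 child(ren)
  node 14: 1 child(ren)
  node 16: 0 child(ren)
  node 30: 2 child(ren)
  node 22: 1 child(ren)
  node 18: 0 child(ren)
  node 44: 1 child(ren)
  node 42: 0 child(ren)
Matching nodes: [17, 14, 30, 22, 44]
Count of internal (non-leaf) nodes: 5


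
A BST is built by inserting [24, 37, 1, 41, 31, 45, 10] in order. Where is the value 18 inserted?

Starting tree (level order): [24, 1, 37, None, 10, 31, 41, None, None, None, None, None, 45]
Insertion path: 24 -> 1 -> 10
Result: insert 18 as right child of 10
Final tree (level order): [24, 1, 37, None, 10, 31, 41, None, 18, None, None, None, 45]


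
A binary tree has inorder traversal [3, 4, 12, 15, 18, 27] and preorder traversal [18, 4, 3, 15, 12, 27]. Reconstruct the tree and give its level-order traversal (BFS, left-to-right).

Inorder:  [3, 4, 12, 15, 18, 27]
Preorder: [18, 4, 3, 15, 12, 27]
Algorithm: preorder visits root first, so consume preorder in order;
for each root, split the current inorder slice at that value into
left-subtree inorder and right-subtree inorder, then recurse.
Recursive splits:
  root=18; inorder splits into left=[3, 4, 12, 15], right=[27]
  root=4; inorder splits into left=[3], right=[12, 15]
  root=3; inorder splits into left=[], right=[]
  root=15; inorder splits into left=[12], right=[]
  root=12; inorder splits into left=[], right=[]
  root=27; inorder splits into left=[], right=[]
Reconstructed level-order: [18, 4, 27, 3, 15, 12]


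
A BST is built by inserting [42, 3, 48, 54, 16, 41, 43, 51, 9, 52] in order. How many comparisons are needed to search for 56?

Search path for 56: 42 -> 48 -> 54
Found: False
Comparisons: 3


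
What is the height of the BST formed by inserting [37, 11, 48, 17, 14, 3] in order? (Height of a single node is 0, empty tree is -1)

Insertion order: [37, 11, 48, 17, 14, 3]
Tree (level-order array): [37, 11, 48, 3, 17, None, None, None, None, 14]
Compute height bottom-up (empty subtree = -1):
  height(3) = 1 + max(-1, -1) = 0
  height(14) = 1 + max(-1, -1) = 0
  height(17) = 1 + max(0, -1) = 1
  height(11) = 1 + max(0, 1) = 2
  height(48) = 1 + max(-1, -1) = 0
  height(37) = 1 + max(2, 0) = 3
Height = 3


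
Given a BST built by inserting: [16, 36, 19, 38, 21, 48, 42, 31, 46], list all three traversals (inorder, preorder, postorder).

Tree insertion order: [16, 36, 19, 38, 21, 48, 42, 31, 46]
Tree (level-order array): [16, None, 36, 19, 38, None, 21, None, 48, None, 31, 42, None, None, None, None, 46]
Inorder (L, root, R): [16, 19, 21, 31, 36, 38, 42, 46, 48]
Preorder (root, L, R): [16, 36, 19, 21, 31, 38, 48, 42, 46]
Postorder (L, R, root): [31, 21, 19, 46, 42, 48, 38, 36, 16]


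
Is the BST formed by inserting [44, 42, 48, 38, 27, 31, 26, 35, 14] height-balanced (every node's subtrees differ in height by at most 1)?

Tree (level-order array): [44, 42, 48, 38, None, None, None, 27, None, 26, 31, 14, None, None, 35]
Definition: a tree is height-balanced if, at every node, |h(left) - h(right)| <= 1 (empty subtree has height -1).
Bottom-up per-node check:
  node 14: h_left=-1, h_right=-1, diff=0 [OK], height=0
  node 26: h_left=0, h_right=-1, diff=1 [OK], height=1
  node 35: h_left=-1, h_right=-1, diff=0 [OK], height=0
  node 31: h_left=-1, h_right=0, diff=1 [OK], height=1
  node 27: h_left=1, h_right=1, diff=0 [OK], height=2
  node 38: h_left=2, h_right=-1, diff=3 [FAIL (|2--1|=3 > 1)], height=3
  node 42: h_left=3, h_right=-1, diff=4 [FAIL (|3--1|=4 > 1)], height=4
  node 48: h_left=-1, h_right=-1, diff=0 [OK], height=0
  node 44: h_left=4, h_right=0, diff=4 [FAIL (|4-0|=4 > 1)], height=5
Node 38 violates the condition: |2 - -1| = 3 > 1.
Result: Not balanced


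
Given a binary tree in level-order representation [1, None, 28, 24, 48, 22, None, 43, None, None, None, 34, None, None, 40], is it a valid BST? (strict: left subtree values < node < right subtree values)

Level-order array: [1, None, 28, 24, 48, 22, None, 43, None, None, None, 34, None, None, 40]
Validate using subtree bounds (lo, hi): at each node, require lo < value < hi,
then recurse left with hi=value and right with lo=value.
Preorder trace (stopping at first violation):
  at node 1 with bounds (-inf, +inf): OK
  at node 28 with bounds (1, +inf): OK
  at node 24 with bounds (1, 28): OK
  at node 22 with bounds (1, 24): OK
  at node 48 with bounds (28, +inf): OK
  at node 43 with bounds (28, 48): OK
  at node 34 with bounds (28, 43): OK
  at node 40 with bounds (34, 43): OK
No violation found at any node.
Result: Valid BST


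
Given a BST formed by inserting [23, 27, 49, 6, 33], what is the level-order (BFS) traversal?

Tree insertion order: [23, 27, 49, 6, 33]
Tree (level-order array): [23, 6, 27, None, None, None, 49, 33]
BFS from the root, enqueuing left then right child of each popped node:
  queue [23] -> pop 23, enqueue [6, 27], visited so far: [23]
  queue [6, 27] -> pop 6, enqueue [none], visited so far: [23, 6]
  queue [27] -> pop 27, enqueue [49], visited so far: [23, 6, 27]
  queue [49] -> pop 49, enqueue [33], visited so far: [23, 6, 27, 49]
  queue [33] -> pop 33, enqueue [none], visited so far: [23, 6, 27, 49, 33]
Result: [23, 6, 27, 49, 33]


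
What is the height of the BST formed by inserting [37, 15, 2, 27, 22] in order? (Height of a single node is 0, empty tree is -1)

Insertion order: [37, 15, 2, 27, 22]
Tree (level-order array): [37, 15, None, 2, 27, None, None, 22]
Compute height bottom-up (empty subtree = -1):
  height(2) = 1 + max(-1, -1) = 0
  height(22) = 1 + max(-1, -1) = 0
  height(27) = 1 + max(0, -1) = 1
  height(15) = 1 + max(0, 1) = 2
  height(37) = 1 + max(2, -1) = 3
Height = 3


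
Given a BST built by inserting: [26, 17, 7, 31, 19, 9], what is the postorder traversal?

Tree insertion order: [26, 17, 7, 31, 19, 9]
Tree (level-order array): [26, 17, 31, 7, 19, None, None, None, 9]
Postorder traversal: [9, 7, 19, 17, 31, 26]


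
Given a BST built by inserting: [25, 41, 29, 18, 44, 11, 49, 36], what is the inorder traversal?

Tree insertion order: [25, 41, 29, 18, 44, 11, 49, 36]
Tree (level-order array): [25, 18, 41, 11, None, 29, 44, None, None, None, 36, None, 49]
Inorder traversal: [11, 18, 25, 29, 36, 41, 44, 49]


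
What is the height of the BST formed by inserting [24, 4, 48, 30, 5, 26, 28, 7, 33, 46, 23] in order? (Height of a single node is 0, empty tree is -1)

Insertion order: [24, 4, 48, 30, 5, 26, 28, 7, 33, 46, 23]
Tree (level-order array): [24, 4, 48, None, 5, 30, None, None, 7, 26, 33, None, 23, None, 28, None, 46]
Compute height bottom-up (empty subtree = -1):
  height(23) = 1 + max(-1, -1) = 0
  height(7) = 1 + max(-1, 0) = 1
  height(5) = 1 + max(-1, 1) = 2
  height(4) = 1 + max(-1, 2) = 3
  height(28) = 1 + max(-1, -1) = 0
  height(26) = 1 + max(-1, 0) = 1
  height(46) = 1 + max(-1, -1) = 0
  height(33) = 1 + max(-1, 0) = 1
  height(30) = 1 + max(1, 1) = 2
  height(48) = 1 + max(2, -1) = 3
  height(24) = 1 + max(3, 3) = 4
Height = 4


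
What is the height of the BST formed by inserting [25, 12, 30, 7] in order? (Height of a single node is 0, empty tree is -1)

Insertion order: [25, 12, 30, 7]
Tree (level-order array): [25, 12, 30, 7]
Compute height bottom-up (empty subtree = -1):
  height(7) = 1 + max(-1, -1) = 0
  height(12) = 1 + max(0, -1) = 1
  height(30) = 1 + max(-1, -1) = 0
  height(25) = 1 + max(1, 0) = 2
Height = 2


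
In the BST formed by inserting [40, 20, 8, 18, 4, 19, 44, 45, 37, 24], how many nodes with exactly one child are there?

Tree built from: [40, 20, 8, 18, 4, 19, 44, 45, 37, 24]
Tree (level-order array): [40, 20, 44, 8, 37, None, 45, 4, 18, 24, None, None, None, None, None, None, 19]
Rule: These are nodes with exactly 1 non-null child.
Per-node child counts:
  node 40: 2 child(ren)
  node 20: 2 child(ren)
  node 8: 2 child(ren)
  node 4: 0 child(ren)
  node 18: 1 child(ren)
  node 19: 0 child(ren)
  node 37: 1 child(ren)
  node 24: 0 child(ren)
  node 44: 1 child(ren)
  node 45: 0 child(ren)
Matching nodes: [18, 37, 44]
Count of nodes with exactly one child: 3


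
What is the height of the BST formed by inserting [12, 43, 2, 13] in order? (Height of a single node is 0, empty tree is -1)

Insertion order: [12, 43, 2, 13]
Tree (level-order array): [12, 2, 43, None, None, 13]
Compute height bottom-up (empty subtree = -1):
  height(2) = 1 + max(-1, -1) = 0
  height(13) = 1 + max(-1, -1) = 0
  height(43) = 1 + max(0, -1) = 1
  height(12) = 1 + max(0, 1) = 2
Height = 2


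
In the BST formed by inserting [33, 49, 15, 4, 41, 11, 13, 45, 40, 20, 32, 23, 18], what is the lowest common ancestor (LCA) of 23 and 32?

Tree insertion order: [33, 49, 15, 4, 41, 11, 13, 45, 40, 20, 32, 23, 18]
Tree (level-order array): [33, 15, 49, 4, 20, 41, None, None, 11, 18, 32, 40, 45, None, 13, None, None, 23]
In a BST, the LCA of p=23, q=32 is the first node v on the
root-to-leaf path with p <= v <= q (go left if both < v, right if both > v).
Walk from root:
  at 33: both 23 and 32 < 33, go left
  at 15: both 23 and 32 > 15, go right
  at 20: both 23 and 32 > 20, go right
  at 32: 23 <= 32 <= 32, this is the LCA
LCA = 32


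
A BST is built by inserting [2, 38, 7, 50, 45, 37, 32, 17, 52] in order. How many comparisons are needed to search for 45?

Search path for 45: 2 -> 38 -> 50 -> 45
Found: True
Comparisons: 4


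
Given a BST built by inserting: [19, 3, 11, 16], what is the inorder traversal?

Tree insertion order: [19, 3, 11, 16]
Tree (level-order array): [19, 3, None, None, 11, None, 16]
Inorder traversal: [3, 11, 16, 19]


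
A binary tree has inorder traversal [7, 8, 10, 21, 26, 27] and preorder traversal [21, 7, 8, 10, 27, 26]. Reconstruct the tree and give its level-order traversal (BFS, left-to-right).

Inorder:  [7, 8, 10, 21, 26, 27]
Preorder: [21, 7, 8, 10, 27, 26]
Algorithm: preorder visits root first, so consume preorder in order;
for each root, split the current inorder slice at that value into
left-subtree inorder and right-subtree inorder, then recurse.
Recursive splits:
  root=21; inorder splits into left=[7, 8, 10], right=[26, 27]
  root=7; inorder splits into left=[], right=[8, 10]
  root=8; inorder splits into left=[], right=[10]
  root=10; inorder splits into left=[], right=[]
  root=27; inorder splits into left=[26], right=[]
  root=26; inorder splits into left=[], right=[]
Reconstructed level-order: [21, 7, 27, 8, 26, 10]


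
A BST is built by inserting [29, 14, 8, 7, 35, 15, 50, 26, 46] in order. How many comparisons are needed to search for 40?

Search path for 40: 29 -> 35 -> 50 -> 46
Found: False
Comparisons: 4


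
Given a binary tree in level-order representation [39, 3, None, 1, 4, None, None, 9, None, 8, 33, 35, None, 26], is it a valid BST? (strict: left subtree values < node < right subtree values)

Level-order array: [39, 3, None, 1, 4, None, None, 9, None, 8, 33, 35, None, 26]
Validate using subtree bounds (lo, hi): at each node, require lo < value < hi,
then recurse left with hi=value and right with lo=value.
Preorder trace (stopping at first violation):
  at node 39 with bounds (-inf, +inf): OK
  at node 3 with bounds (-inf, 39): OK
  at node 1 with bounds (-inf, 3): OK
  at node 4 with bounds (3, 39): OK
  at node 9 with bounds (3, 4): VIOLATION
Node 9 violates its bound: not (3 < 9 < 4).
Result: Not a valid BST


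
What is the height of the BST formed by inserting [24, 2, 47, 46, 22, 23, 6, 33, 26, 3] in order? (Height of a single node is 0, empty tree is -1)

Insertion order: [24, 2, 47, 46, 22, 23, 6, 33, 26, 3]
Tree (level-order array): [24, 2, 47, None, 22, 46, None, 6, 23, 33, None, 3, None, None, None, 26]
Compute height bottom-up (empty subtree = -1):
  height(3) = 1 + max(-1, -1) = 0
  height(6) = 1 + max(0, -1) = 1
  height(23) = 1 + max(-1, -1) = 0
  height(22) = 1 + max(1, 0) = 2
  height(2) = 1 + max(-1, 2) = 3
  height(26) = 1 + max(-1, -1) = 0
  height(33) = 1 + max(0, -1) = 1
  height(46) = 1 + max(1, -1) = 2
  height(47) = 1 + max(2, -1) = 3
  height(24) = 1 + max(3, 3) = 4
Height = 4


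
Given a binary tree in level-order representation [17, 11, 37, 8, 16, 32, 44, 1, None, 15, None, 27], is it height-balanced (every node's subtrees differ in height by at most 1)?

Tree (level-order array): [17, 11, 37, 8, 16, 32, 44, 1, None, 15, None, 27]
Definition: a tree is height-balanced if, at every node, |h(left) - h(right)| <= 1 (empty subtree has height -1).
Bottom-up per-node check:
  node 1: h_left=-1, h_right=-1, diff=0 [OK], height=0
  node 8: h_left=0, h_right=-1, diff=1 [OK], height=1
  node 15: h_left=-1, h_right=-1, diff=0 [OK], height=0
  node 16: h_left=0, h_right=-1, diff=1 [OK], height=1
  node 11: h_left=1, h_right=1, diff=0 [OK], height=2
  node 27: h_left=-1, h_right=-1, diff=0 [OK], height=0
  node 32: h_left=0, h_right=-1, diff=1 [OK], height=1
  node 44: h_left=-1, h_right=-1, diff=0 [OK], height=0
  node 37: h_left=1, h_right=0, diff=1 [OK], height=2
  node 17: h_left=2, h_right=2, diff=0 [OK], height=3
All nodes satisfy the balance condition.
Result: Balanced


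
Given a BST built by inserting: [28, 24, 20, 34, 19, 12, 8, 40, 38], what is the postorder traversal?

Tree insertion order: [28, 24, 20, 34, 19, 12, 8, 40, 38]
Tree (level-order array): [28, 24, 34, 20, None, None, 40, 19, None, 38, None, 12, None, None, None, 8]
Postorder traversal: [8, 12, 19, 20, 24, 38, 40, 34, 28]
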